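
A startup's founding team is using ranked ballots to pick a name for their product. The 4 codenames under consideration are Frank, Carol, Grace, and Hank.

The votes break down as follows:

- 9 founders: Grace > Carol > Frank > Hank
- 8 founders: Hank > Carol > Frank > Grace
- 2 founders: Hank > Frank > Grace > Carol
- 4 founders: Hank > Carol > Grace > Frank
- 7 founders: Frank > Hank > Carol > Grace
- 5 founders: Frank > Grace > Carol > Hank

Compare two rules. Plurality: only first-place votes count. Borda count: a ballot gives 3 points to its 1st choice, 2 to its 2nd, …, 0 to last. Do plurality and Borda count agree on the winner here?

Plurality first-place counts: Frank 12, Carol 0, Grace 9, Hank 14 → Hank.
Borda totals: Frank 57, Carol 54, Grace 43, Hank 56 → Frank.
The two rules disagree: plurality picks Hank, Borda picks Frank.

No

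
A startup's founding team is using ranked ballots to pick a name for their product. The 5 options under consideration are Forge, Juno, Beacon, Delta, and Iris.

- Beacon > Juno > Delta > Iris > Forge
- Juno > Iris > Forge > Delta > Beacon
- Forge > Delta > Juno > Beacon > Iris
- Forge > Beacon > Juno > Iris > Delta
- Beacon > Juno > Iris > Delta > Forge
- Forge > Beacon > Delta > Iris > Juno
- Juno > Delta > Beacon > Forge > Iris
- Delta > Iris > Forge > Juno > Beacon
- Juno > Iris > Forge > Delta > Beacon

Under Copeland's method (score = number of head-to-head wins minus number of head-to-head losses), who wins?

Pairwise results:
  Forge vs Juno: Juno wins 5–4.
  Forge vs Beacon: Forge wins 6–3.
  Forge vs Delta: Forge wins 5–4.
  Forge vs Iris: Iris wins 5–4.
  Juno vs Beacon: Juno wins 5–4.
  Juno vs Delta: Juno wins 6–3.
  Juno vs Iris: Juno wins 7–2.
  Beacon vs Delta: Delta wins 5–4.
  Beacon vs Iris: Beacon wins 6–3.
  Delta vs Iris: Delta wins 5–4.
Copeland scores (wins − losses):
  Forge: 2 − 2 = 0
  Juno: 4 − 0 = 4
  Beacon: 1 − 3 = -2
  Delta: 2 − 2 = 0
  Iris: 1 − 3 = -2
Juno has the best Copeland score.

Juno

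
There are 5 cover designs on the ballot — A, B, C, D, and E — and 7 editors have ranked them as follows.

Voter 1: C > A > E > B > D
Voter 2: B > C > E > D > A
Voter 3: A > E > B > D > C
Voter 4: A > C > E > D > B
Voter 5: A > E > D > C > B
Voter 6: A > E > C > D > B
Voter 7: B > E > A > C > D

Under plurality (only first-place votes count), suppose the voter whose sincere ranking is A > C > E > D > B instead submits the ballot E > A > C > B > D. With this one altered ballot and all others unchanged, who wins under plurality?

First-place totals with the altered ballot: A 3, B 2, C 1, D 0, E 1.
The winner is unchanged: still A.

A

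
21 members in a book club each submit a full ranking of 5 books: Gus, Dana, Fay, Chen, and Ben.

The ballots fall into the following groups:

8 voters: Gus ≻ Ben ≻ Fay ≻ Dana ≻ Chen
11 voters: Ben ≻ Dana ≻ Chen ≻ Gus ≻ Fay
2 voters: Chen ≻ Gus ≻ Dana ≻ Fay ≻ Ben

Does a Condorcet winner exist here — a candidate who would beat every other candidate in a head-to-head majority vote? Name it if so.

Head-to-head results (21 voters total):
Gus vs Dana: Dana wins 11–10.
Gus vs Fay: Gus wins 21–0.
Gus vs Chen: Chen wins 13–8.
Gus vs Ben: Ben wins 11–10.
Dana vs Fay: Dana wins 13–8.
Dana vs Chen: Dana wins 19–2.
Dana vs Ben: Ben wins 19–2.
Fay vs Chen: Chen wins 13–8.
Fay vs Ben: Ben wins 19–2.
Chen vs Ben: Ben wins 19–2.
Ben beats each rival — Gus (11–10), Dana (19–2), Fay (19–2), Chen (19–2) — so Ben is the Condorcet winner.

Ben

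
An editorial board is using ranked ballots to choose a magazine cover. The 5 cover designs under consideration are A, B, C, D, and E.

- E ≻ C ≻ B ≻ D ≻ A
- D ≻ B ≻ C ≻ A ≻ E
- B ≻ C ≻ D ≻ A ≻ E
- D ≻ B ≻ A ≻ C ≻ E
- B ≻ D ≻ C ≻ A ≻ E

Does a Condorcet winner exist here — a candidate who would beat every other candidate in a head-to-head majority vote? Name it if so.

B

Head-to-head results (5 voters total):
A vs B: B wins 5–0.
A vs C: C wins 4–1.
A vs D: D wins 5–0.
A vs E: A wins 4–1.
B vs C: B wins 4–1.
B vs D: B wins 3–2.
B vs E: B wins 4–1.
C vs D: D wins 3–2.
C vs E: C wins 4–1.
D vs E: D wins 4–1.
B beats each rival — A (5–0), C (4–1), D (3–2), E (4–1) — so B is the Condorcet winner.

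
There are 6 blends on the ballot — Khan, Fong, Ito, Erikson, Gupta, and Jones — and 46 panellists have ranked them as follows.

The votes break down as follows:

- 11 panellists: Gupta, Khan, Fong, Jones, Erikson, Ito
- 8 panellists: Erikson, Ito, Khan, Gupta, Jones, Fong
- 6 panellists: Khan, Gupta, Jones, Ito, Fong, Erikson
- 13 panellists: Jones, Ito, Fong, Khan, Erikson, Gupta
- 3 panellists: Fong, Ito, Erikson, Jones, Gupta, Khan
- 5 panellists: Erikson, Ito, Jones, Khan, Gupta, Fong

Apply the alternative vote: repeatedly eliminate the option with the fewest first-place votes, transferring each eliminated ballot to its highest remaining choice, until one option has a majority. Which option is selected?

Erikson

Round 1: Erikson 13, Jones 13, Gupta 11, Khan 6, Fong 3, Ito 0. Ito has the fewest and is eliminated.
Round 2: Erikson 13, Jones 13, Gupta 11, Khan 6, Fong 3. Fong has the fewest and is eliminated.
Round 3: Erikson 16, Jones 13, Gupta 11, Khan 6. Khan has the fewest and is eliminated.
Round 4: Gupta 17, Erikson 16, Jones 13. Jones has the fewest and is eliminated.
Round 5: Erikson 29, Gupta 17. Erikson has a majority.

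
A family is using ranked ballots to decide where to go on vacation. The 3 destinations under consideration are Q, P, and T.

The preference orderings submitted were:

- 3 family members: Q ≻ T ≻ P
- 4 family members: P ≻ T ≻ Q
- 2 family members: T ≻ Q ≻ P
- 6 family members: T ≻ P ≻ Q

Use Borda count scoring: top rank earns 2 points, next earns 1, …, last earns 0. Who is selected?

T

Borda scores:
  Q: 3·2 + 4·0 + 2·1 + 6·0 = 8
  P: 3·0 + 4·2 + 2·0 + 6·1 = 14
  T: 3·1 + 4·1 + 2·2 + 6·2 = 23
T has the highest total.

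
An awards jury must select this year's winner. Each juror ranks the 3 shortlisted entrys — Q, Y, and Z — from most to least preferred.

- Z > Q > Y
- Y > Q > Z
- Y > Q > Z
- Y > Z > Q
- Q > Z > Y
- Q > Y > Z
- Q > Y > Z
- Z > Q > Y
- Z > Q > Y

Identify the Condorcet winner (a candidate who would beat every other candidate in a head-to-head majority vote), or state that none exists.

Q

Head-to-head results (9 voters total):
Q vs Y: Q wins 6–3.
Q vs Z: Q wins 5–4.
Y vs Z: Y wins 5–4.
Q beats each rival — Y (6–3), Z (5–4) — so Q is the Condorcet winner.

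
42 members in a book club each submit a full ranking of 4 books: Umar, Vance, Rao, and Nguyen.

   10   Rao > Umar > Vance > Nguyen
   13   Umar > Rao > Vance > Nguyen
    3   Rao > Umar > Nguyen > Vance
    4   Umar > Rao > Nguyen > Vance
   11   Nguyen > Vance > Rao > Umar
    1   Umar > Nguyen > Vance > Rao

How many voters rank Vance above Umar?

Ballots ranking Vance above Umar: 11.
Ballots ranking Umar above Vance: 10+13+3+4+1 = 31.
So 11 of 42 voters prefer Vance to Umar.

11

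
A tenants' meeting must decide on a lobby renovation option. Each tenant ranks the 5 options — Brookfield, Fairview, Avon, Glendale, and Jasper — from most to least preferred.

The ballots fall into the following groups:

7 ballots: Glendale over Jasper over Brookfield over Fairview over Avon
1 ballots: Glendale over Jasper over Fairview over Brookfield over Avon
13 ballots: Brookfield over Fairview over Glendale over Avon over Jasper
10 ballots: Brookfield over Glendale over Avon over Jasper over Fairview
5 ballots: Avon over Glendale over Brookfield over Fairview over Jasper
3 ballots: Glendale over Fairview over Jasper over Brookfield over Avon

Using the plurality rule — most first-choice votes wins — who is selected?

Brookfield

First-place vote totals:
  Brookfield: 23
  Fairview: 0
  Avon: 5
  Glendale: 11
  Jasper: 0
Brookfield has the most first-place votes.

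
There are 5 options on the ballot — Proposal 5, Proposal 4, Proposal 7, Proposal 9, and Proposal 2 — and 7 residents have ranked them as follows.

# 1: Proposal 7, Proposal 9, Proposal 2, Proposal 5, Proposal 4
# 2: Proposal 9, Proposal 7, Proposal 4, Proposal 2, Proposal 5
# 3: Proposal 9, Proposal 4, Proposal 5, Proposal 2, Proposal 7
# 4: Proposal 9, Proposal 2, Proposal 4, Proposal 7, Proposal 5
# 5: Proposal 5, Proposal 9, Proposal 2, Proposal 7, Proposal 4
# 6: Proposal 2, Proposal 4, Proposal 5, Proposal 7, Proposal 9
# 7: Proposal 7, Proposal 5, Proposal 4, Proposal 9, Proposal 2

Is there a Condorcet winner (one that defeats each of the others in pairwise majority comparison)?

Yes

Head-to-head results (7 voters total):
Proposal 5 vs Proposal 4: Proposal 4 wins 4–3.
Proposal 5 vs Proposal 7: Proposal 7 wins 4–3.
Proposal 5 vs Proposal 9: Proposal 9 wins 4–3.
Proposal 5 vs Proposal 2: Proposal 2 wins 4–3.
Proposal 4 vs Proposal 7: Proposal 7 wins 4–3.
Proposal 4 vs Proposal 9: Proposal 9 wins 5–2.
Proposal 4 vs Proposal 2: Proposal 2 wins 4–3.
Proposal 7 vs Proposal 9: Proposal 9 wins 4–3.
Proposal 7 vs Proposal 2: Proposal 2 wins 4–3.
Proposal 9 vs Proposal 2: Proposal 9 wins 6–1.
Proposal 9 beats each rival — Proposal 5 (4–3), Proposal 4 (5–2), Proposal 7 (4–3), Proposal 2 (6–1) — so Proposal 9 is the Condorcet winner.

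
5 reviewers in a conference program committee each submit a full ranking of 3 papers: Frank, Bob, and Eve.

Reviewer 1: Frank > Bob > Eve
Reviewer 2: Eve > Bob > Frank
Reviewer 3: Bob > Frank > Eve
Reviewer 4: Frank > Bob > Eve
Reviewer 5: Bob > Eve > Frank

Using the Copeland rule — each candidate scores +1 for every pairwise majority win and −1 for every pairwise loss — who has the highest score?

Pairwise results:
  Frank vs Bob: Bob wins 3–2.
  Frank vs Eve: Frank wins 3–2.
  Bob vs Eve: Bob wins 4–1.
Copeland scores (wins − losses):
  Frank: 1 − 1 = 0
  Bob: 2 − 0 = 2
  Eve: 0 − 2 = -2
Bob has the best Copeland score.

Bob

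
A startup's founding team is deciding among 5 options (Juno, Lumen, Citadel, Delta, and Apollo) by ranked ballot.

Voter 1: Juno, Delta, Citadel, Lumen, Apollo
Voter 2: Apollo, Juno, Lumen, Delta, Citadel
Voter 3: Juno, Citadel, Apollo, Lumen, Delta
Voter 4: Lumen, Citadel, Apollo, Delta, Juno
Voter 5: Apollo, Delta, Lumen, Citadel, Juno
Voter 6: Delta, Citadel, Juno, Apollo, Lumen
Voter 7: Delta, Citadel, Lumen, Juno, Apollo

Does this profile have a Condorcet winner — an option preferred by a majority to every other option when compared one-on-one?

No

Head-to-head results (7 voters total):
Juno vs Lumen: Juno wins 4–3.
Juno vs Citadel: Citadel wins 4–3.
Juno vs Delta: Delta wins 4–3.
Juno vs Apollo: Juno wins 4–3.
Lumen vs Citadel: Citadel wins 4–3.
Lumen vs Delta: Delta wins 4–3.
Lumen vs Apollo: Apollo wins 4–3.
Citadel vs Delta: Delta wins 5–2.
Citadel vs Apollo: Citadel wins 5–2.
Delta vs Apollo: Apollo wins 4–3.
No candidate beats all others: Juno beats Apollo beats Delta beats Juno, a majority cycle.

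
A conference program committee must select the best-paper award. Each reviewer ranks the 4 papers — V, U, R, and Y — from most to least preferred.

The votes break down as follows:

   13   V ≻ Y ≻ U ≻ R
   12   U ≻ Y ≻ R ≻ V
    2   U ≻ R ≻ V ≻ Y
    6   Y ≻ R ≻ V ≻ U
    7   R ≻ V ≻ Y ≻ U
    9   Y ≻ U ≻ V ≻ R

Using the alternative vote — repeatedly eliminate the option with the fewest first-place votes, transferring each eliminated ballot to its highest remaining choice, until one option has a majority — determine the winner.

Round 1: Y 15, U 14, V 13, R 7. R has the fewest and is eliminated.
Round 2: V 20, Y 15, U 14. U has the fewest and is eliminated.
Round 3: Y 27, V 22. Y has a majority.

Y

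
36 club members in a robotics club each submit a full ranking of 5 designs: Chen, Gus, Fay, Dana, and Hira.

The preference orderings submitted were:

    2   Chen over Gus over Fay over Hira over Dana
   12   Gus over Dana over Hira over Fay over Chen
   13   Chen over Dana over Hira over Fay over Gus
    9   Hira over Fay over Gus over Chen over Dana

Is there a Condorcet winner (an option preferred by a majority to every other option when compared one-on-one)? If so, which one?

Head-to-head results (36 voters total):
Chen vs Gus: Gus wins 21–15.
Chen vs Fay: Fay wins 21–15.
Chen vs Dana: Chen wins 24–12.
Chen vs Hira: Hira wins 21–15.
Gus vs Fay: Fay wins 22–14.
Gus vs Dana: Gus wins 23–13.
Gus vs Hira: Hira wins 22–14.
Fay vs Dana: Dana wins 25–11.
Fay vs Hira: Hira wins 34–2.
Dana vs Hira: Dana wins 25–11.
No candidate beats all others: Chen beats Dana beats Fay beats Chen, a majority cycle.

No Condorcet winner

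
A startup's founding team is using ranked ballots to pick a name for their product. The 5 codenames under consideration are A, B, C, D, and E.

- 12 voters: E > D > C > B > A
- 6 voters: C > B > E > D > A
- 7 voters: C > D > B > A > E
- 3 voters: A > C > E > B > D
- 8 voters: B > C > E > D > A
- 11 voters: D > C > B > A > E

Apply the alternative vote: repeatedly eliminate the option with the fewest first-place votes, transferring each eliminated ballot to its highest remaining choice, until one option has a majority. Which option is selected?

C

Round 1: C 13, E 12, D 11, B 8, A 3. A has the fewest and is eliminated.
Round 2: C 16, E 12, D 11, B 8. B has the fewest and is eliminated.
Round 3: C 24, E 12, D 11. C has a majority.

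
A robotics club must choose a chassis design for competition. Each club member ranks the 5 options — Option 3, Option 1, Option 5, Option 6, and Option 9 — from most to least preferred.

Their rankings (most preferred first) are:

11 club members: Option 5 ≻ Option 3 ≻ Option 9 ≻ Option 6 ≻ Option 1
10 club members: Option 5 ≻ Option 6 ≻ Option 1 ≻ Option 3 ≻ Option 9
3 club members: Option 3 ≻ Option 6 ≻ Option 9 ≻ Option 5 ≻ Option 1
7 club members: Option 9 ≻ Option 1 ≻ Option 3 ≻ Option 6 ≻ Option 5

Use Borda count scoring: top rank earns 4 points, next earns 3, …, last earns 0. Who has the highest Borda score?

Borda scores:
  Option 3: 11·3 + 10·1 + 3·4 + 7·2 = 69
  Option 1: 11·0 + 10·2 + 3·0 + 7·3 = 41
  Option 5: 11·4 + 10·4 + 3·1 + 7·0 = 87
  Option 6: 11·1 + 10·3 + 3·3 + 7·1 = 57
  Option 9: 11·2 + 10·0 + 3·2 + 7·4 = 56
Option 5 has the highest total.

Option 5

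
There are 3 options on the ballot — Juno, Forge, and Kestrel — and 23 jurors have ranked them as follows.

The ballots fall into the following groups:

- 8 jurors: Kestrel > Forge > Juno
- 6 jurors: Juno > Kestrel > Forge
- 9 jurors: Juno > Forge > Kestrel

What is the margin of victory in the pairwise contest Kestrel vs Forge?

5

Ballots ranking Kestrel above Forge: 8+6 = 14.
Ballots ranking Forge above Kestrel: 9.
Kestrel wins 14–9, a margin of 5.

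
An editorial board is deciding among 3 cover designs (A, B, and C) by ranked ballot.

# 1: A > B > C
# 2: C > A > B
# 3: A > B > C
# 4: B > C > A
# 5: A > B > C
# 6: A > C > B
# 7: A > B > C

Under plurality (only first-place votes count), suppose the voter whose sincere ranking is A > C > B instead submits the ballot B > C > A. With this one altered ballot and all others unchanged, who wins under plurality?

First-place totals with the altered ballot: A 4, B 2, C 1.
The winner is unchanged: still A.

A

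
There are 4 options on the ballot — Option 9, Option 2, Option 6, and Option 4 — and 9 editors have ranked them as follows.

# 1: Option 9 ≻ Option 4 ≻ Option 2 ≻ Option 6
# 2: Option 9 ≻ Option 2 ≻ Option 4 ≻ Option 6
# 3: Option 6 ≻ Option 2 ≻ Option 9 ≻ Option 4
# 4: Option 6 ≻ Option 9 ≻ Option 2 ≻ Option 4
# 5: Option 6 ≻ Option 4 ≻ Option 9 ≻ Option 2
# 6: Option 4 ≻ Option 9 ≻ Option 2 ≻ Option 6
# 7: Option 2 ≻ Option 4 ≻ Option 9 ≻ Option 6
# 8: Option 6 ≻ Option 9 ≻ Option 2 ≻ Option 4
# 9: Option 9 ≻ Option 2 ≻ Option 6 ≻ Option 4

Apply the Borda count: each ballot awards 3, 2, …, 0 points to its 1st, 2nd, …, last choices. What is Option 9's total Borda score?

Borda scores:
  Option 9: 3 + 3 + 1 + 2 + 1 + 2 + 1 + 2 + 3 = 18
  Option 2: 1 + 2 + 2 + 1 + 0 + 1 + 3 + 1 + 2 = 13
  Option 6: 0 + 0 + 3 + 3 + 3 + 0 + 0 + 3 + 1 = 13
  Option 4: 2 + 1 + 0 + 0 + 2 + 3 + 2 + 0 + 0 = 10

18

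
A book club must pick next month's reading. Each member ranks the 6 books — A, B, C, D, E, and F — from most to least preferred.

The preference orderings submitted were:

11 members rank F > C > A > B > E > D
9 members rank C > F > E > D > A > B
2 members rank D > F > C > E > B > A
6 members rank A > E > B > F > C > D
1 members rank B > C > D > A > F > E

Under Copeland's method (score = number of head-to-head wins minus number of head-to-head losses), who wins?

Pairwise results:
  A vs B: A wins 26–3.
  A vs C: C wins 23–6.
  A vs D: A wins 17–12.
  A vs E: A wins 18–11.
  A vs F: F wins 22–7.
  B vs C: C wins 22–7.
  B vs D: B wins 18–11.
  B vs E: E wins 17–12.
  B vs F: F wins 22–7.
  C vs D: C wins 27–2.
  C vs E: C wins 23–6.
  C vs F: F wins 19–10.
  D vs E: E wins 26–3.
  D vs F: F wins 26–3.
  E vs F: F wins 23–6.
Copeland scores (wins − losses):
  A: 3 − 2 = 1
  B: 1 − 4 = -3
  C: 4 − 1 = 3
  D: 0 − 5 = -5
  E: 2 − 3 = -1
  F: 5 − 0 = 5
F has the best Copeland score.

F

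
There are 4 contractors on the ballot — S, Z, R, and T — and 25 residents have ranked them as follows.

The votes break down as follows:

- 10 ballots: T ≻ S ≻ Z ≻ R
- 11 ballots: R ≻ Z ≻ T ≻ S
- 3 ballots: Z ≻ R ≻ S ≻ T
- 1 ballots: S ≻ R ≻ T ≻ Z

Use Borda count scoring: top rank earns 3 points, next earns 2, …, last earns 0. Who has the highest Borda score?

T

Borda scores:
  S: 10·2 + 11·0 + 3·1 + 3 = 26
  Z: 10·1 + 11·2 + 3·3 + 0 = 41
  R: 10·0 + 11·3 + 3·2 + 2 = 41
  T: 10·3 + 11·1 + 3·0 + 1 = 42
T has the highest total.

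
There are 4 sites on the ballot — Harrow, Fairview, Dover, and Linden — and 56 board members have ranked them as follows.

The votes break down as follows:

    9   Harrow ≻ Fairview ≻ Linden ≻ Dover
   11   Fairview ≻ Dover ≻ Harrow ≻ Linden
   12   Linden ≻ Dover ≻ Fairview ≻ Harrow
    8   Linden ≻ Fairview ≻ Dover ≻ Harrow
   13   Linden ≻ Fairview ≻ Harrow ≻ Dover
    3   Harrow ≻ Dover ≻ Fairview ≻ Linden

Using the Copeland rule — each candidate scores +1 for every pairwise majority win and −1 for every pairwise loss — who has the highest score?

Linden

Pairwise results:
  Harrow vs Fairview: Fairview wins 44–12.
  Harrow vs Dover: Dover wins 31–25.
  Harrow vs Linden: Linden wins 33–23.
  Fairview vs Dover: Fairview wins 41–15.
  Fairview vs Linden: Linden wins 33–23.
  Dover vs Linden: Linden wins 42–14.
Copeland scores (wins − losses):
  Harrow: 0 − 3 = -3
  Fairview: 2 − 1 = 1
  Dover: 1 − 2 = -1
  Linden: 3 − 0 = 3
Linden has the best Copeland score.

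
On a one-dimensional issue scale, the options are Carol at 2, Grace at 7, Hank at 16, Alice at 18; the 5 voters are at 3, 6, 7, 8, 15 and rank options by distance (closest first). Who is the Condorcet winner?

With single-peaked preferences on a line, the Condorcet winner is the candidate closest to the median voter.
The median voter (position 7) is closest to Grace at 7.
Check: Grace vs Alice — voters closer to Grace: 4 of 5.

Grace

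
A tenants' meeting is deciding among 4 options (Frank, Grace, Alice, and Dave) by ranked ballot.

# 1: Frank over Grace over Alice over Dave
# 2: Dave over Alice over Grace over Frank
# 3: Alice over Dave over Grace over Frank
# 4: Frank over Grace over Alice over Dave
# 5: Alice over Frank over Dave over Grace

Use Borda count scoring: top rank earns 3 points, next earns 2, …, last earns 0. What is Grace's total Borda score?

6

Borda scores:
  Frank: 3 + 0 + 0 + 3 + 2 = 8
  Grace: 2 + 1 + 1 + 2 + 0 = 6
  Alice: 1 + 2 + 3 + 1 + 3 = 10
  Dave: 0 + 3 + 2 + 0 + 1 = 6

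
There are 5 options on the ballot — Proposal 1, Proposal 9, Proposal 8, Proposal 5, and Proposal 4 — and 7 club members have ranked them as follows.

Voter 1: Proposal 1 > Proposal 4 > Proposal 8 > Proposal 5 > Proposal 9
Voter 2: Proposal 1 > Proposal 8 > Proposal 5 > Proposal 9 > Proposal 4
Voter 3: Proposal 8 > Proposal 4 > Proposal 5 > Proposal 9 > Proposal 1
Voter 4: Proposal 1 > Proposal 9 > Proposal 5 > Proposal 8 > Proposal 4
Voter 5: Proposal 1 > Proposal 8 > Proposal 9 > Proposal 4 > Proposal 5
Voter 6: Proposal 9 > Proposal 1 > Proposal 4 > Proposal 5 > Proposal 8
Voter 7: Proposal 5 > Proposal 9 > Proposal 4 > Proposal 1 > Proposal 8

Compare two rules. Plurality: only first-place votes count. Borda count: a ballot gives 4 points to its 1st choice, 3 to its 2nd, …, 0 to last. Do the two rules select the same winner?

Plurality first-place counts: Proposal 1 4, Proposal 9 1, Proposal 8 1, Proposal 5 1, Proposal 4 0 → Proposal 1.
Borda totals: Proposal 1 20, Proposal 9 14, Proposal 8 13, Proposal 5 12, Proposal 4 11 → Proposal 1.
The two rules agree on Proposal 1.

Yes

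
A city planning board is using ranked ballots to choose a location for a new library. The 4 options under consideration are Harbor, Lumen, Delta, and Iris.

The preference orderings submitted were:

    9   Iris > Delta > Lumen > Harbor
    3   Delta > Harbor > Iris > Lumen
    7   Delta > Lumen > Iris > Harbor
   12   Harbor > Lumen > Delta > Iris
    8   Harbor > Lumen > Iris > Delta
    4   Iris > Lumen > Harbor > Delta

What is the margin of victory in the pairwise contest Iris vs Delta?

1

Ballots ranking Iris above Delta: 9+8+4 = 21.
Ballots ranking Delta above Iris: 3+7+12 = 22.
Delta wins 22–21, a margin of 1.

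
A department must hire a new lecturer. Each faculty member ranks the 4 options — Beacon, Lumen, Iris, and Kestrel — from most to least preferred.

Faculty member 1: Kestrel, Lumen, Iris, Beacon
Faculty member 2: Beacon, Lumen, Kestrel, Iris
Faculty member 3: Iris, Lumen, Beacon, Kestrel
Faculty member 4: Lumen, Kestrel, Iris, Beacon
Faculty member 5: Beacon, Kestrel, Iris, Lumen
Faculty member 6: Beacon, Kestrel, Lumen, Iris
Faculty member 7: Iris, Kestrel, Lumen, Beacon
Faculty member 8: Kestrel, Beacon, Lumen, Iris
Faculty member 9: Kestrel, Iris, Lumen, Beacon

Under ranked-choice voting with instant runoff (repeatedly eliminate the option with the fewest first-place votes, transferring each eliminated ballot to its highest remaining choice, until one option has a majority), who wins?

Kestrel

Round 1: Beacon 3, Kestrel 3, Iris 2, Lumen 1. Lumen has the fewest and is eliminated.
Round 2: Kestrel 4, Beacon 3, Iris 2. Iris has the fewest and is eliminated.
Round 3: Kestrel 5, Beacon 4. Kestrel has a majority.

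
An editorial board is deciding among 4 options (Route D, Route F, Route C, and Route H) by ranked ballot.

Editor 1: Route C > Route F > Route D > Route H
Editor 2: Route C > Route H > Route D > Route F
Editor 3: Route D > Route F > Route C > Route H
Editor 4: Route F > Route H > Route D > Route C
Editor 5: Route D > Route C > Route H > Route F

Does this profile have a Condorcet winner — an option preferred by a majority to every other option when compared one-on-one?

Head-to-head results (5 voters total):
Route D vs Route F: Route D wins 3–2.
Route D vs Route C: Route D wins 3–2.
Route D vs Route H: Route D wins 3–2.
Route F vs Route C: Route C wins 3–2.
Route F vs Route H: Route F wins 3–2.
Route C vs Route H: Route C wins 4–1.
Route D beats each rival — Route F (3–2), Route C (3–2), Route H (3–2) — so Route D is the Condorcet winner.

Yes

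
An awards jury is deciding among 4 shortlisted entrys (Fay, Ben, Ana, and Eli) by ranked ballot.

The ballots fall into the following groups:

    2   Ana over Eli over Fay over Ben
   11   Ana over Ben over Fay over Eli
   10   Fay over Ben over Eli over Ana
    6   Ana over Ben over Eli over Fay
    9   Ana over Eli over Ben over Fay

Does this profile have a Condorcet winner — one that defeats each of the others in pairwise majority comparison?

Yes

Head-to-head results (38 voters total):
Fay vs Ben: Ben wins 26–12.
Fay vs Ana: Ana wins 28–10.
Fay vs Eli: Fay wins 21–17.
Ben vs Ana: Ana wins 28–10.
Ben vs Eli: Ben wins 27–11.
Ana vs Eli: Ana wins 28–10.
Ana beats each rival — Fay (28–10), Ben (28–10), Eli (28–10) — so Ana is the Condorcet winner.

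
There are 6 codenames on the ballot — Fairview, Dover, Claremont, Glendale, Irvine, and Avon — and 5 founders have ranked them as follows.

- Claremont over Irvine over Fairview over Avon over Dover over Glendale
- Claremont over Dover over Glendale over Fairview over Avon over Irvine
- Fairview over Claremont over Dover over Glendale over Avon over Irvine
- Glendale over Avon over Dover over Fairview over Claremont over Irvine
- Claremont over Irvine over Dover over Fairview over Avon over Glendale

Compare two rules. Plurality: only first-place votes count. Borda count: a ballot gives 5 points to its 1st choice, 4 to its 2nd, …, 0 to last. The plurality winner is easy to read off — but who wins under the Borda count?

Claremont

Plurality first-place counts: Fairview 1, Dover 0, Claremont 3, Glendale 1, Irvine 0, Avon 0 → Claremont.
Borda totals: Fairview 14, Dover 14, Claremont 20, Glendale 10, Irvine 8, Avon 9 → Claremont.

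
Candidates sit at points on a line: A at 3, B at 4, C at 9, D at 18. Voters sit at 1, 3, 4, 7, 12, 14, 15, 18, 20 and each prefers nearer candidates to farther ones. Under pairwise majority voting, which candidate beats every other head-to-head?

C

With single-peaked preferences on a line, the Condorcet winner is the candidate closest to the median voter.
The median voter (position 12) is closest to C at 9.
Check: C vs D — voters closer to C: 5 of 9.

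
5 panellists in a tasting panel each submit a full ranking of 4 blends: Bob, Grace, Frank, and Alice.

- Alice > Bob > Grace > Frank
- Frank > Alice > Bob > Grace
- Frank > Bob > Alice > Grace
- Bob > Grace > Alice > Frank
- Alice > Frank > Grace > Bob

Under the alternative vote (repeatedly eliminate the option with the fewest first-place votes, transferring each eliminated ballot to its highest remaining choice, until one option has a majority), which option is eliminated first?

Grace

Round 1: Frank 2, Alice 2, Bob 1, Grace 0. Grace has the fewest and is eliminated.
Round 2: Frank 2, Alice 2, Bob 1. Bob has the fewest and is eliminated.
Round 3: Alice 3, Frank 2. Alice has a majority.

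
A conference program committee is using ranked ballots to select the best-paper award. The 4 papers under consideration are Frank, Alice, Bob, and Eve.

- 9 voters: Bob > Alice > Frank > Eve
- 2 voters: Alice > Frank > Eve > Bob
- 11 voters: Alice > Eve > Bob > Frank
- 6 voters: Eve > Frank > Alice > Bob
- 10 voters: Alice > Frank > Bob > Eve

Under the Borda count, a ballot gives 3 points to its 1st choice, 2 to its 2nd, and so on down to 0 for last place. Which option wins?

Alice

Borda scores:
  Frank: 9·1 + 2·2 + 11·0 + 6·2 + 10·2 = 45
  Alice: 9·2 + 2·3 + 11·3 + 6·1 + 10·3 = 93
  Bob: 9·3 + 2·0 + 11·1 + 6·0 + 10·1 = 48
  Eve: 9·0 + 2·1 + 11·2 + 6·3 + 10·0 = 42
Alice has the highest total.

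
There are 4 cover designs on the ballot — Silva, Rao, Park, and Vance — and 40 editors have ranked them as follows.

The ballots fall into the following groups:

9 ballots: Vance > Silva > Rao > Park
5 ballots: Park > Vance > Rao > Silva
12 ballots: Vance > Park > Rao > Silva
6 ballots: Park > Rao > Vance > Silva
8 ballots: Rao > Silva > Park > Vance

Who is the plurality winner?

Vance

First-place vote totals:
  Silva: 0
  Rao: 8
  Park: 11
  Vance: 21
Vance has the most first-place votes.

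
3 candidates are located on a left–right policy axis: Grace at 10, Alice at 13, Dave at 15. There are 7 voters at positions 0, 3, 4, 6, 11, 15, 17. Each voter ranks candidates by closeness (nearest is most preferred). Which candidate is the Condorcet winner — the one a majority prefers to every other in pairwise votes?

With single-peaked preferences on a line, the Condorcet winner is the candidate closest to the median voter.
The median voter (position 6) is closest to Grace at 10.
Check: Grace vs Alice — voters closer to Grace: 5 of 7.

Grace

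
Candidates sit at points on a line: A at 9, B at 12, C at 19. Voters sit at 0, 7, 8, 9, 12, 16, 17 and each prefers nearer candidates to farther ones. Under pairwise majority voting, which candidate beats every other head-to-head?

With single-peaked preferences on a line, the Condorcet winner is the candidate closest to the median voter.
The median voter (position 9) is closest to A at 9.
Check: A vs B — voters closer to A: 4 of 7.

A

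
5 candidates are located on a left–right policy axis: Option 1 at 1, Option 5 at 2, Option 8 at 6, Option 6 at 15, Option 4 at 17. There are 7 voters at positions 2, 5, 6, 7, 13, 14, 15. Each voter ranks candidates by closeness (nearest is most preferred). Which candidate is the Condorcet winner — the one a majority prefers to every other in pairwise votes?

Option 8

With single-peaked preferences on a line, the Condorcet winner is the candidate closest to the median voter.
The median voter (position 7) is closest to Option 8 at 6.
Check: Option 8 vs Option 4 — voters closer to Option 8: 4 of 7.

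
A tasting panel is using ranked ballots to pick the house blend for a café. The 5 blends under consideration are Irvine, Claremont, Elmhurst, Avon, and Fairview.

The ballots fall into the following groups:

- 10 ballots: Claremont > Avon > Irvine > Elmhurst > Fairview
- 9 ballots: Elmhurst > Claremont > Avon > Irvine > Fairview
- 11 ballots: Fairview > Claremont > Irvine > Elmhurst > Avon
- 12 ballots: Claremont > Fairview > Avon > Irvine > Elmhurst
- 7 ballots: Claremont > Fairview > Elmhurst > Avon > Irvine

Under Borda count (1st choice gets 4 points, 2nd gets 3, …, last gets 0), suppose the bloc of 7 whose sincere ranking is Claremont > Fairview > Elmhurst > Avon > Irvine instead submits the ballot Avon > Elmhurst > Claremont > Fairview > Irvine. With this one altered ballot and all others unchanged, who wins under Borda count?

Borda totals with the altered ballot: Irvine 63, Claremont 162, Elmhurst 78, Avon 100, Fairview 87.
The winner is unchanged: still Claremont.

Claremont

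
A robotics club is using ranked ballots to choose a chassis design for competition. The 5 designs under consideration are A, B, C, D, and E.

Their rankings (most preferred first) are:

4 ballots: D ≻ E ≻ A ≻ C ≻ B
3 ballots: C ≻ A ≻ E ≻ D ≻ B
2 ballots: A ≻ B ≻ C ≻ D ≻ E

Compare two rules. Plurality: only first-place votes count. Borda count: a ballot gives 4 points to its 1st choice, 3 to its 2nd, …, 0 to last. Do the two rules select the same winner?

Plurality first-place counts: A 2, B 0, C 3, D 4, E 0 → D.
Borda totals: A 25, B 6, C 20, D 21, E 18 → A.
The two rules disagree: plurality picks D, Borda picks A.

No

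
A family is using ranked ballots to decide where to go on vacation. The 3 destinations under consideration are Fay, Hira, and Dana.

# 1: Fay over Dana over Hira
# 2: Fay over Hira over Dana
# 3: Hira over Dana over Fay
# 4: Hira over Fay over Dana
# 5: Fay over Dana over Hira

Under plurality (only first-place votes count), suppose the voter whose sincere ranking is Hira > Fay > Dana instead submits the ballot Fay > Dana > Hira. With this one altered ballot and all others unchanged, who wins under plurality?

Fay

First-place totals with the altered ballot: Fay 4, Hira 1, Dana 0.
The winner is unchanged: still Fay.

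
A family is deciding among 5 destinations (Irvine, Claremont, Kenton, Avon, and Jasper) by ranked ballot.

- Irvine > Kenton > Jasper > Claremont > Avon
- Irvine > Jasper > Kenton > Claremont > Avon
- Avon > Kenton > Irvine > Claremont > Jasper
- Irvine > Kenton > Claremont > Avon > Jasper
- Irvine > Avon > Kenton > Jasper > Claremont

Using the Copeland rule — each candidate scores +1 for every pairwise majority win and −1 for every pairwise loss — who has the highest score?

Pairwise results:
  Irvine vs Claremont: Irvine wins 5–0.
  Irvine vs Kenton: Irvine wins 4–1.
  Irvine vs Avon: Irvine wins 4–1.
  Irvine vs Jasper: Irvine wins 5–0.
  Claremont vs Kenton: Kenton wins 5–0.
  Claremont vs Avon: Claremont wins 3–2.
  Claremont vs Jasper: Jasper wins 3–2.
  Kenton vs Avon: Kenton wins 3–2.
  Kenton vs Jasper: Kenton wins 4–1.
  Avon vs Jasper: Avon wins 3–2.
Copeland scores (wins − losses):
  Irvine: 4 − 0 = 4
  Claremont: 1 − 3 = -2
  Kenton: 3 − 1 = 2
  Avon: 1 − 3 = -2
  Jasper: 1 − 3 = -2
Irvine has the best Copeland score.

Irvine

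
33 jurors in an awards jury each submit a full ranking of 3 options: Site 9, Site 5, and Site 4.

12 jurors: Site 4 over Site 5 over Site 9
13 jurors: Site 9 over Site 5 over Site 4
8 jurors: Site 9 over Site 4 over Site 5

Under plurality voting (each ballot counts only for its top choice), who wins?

Site 9

First-place vote totals:
  Site 9: 21
  Site 5: 0
  Site 4: 12
Site 9 has the most first-place votes.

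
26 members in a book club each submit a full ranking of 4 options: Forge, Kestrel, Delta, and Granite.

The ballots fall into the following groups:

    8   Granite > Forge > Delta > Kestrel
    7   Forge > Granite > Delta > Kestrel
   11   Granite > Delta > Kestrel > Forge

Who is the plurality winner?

First-place vote totals:
  Forge: 7
  Kestrel: 0
  Delta: 0
  Granite: 19
Granite has the most first-place votes.

Granite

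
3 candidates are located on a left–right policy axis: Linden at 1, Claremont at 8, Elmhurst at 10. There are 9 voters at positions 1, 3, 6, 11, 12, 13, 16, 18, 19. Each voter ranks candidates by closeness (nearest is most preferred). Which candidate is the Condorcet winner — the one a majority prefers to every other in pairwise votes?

Elmhurst

With single-peaked preferences on a line, the Condorcet winner is the candidate closest to the median voter.
The median voter (position 12) is closest to Elmhurst at 10.
Check: Elmhurst vs Claremont — voters closer to Elmhurst: 6 of 9.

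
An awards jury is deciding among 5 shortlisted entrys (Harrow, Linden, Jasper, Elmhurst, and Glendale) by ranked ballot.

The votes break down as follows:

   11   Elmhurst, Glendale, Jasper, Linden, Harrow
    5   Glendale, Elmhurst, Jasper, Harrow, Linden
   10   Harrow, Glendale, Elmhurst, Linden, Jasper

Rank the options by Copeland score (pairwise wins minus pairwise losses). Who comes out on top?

Glendale

Pairwise results:
  Harrow vs Linden: Harrow wins 15–11.
  Harrow vs Jasper: Jasper wins 16–10.
  Harrow vs Elmhurst: Elmhurst wins 16–10.
  Harrow vs Glendale: Glendale wins 16–10.
  Linden vs Jasper: Jasper wins 16–10.
  Linden vs Elmhurst: Elmhurst wins 26–0.
  Linden vs Glendale: Glendale wins 26–0.
  Jasper vs Elmhurst: Elmhurst wins 26–0.
  Jasper vs Glendale: Glendale wins 26–0.
  Elmhurst vs Glendale: Glendale wins 15–11.
Copeland scores (wins − losses):
  Harrow: 1 − 3 = -2
  Linden: 0 − 4 = -4
  Jasper: 2 − 2 = 0
  Elmhurst: 3 − 1 = 2
  Glendale: 4 − 0 = 4
Glendale has the best Copeland score.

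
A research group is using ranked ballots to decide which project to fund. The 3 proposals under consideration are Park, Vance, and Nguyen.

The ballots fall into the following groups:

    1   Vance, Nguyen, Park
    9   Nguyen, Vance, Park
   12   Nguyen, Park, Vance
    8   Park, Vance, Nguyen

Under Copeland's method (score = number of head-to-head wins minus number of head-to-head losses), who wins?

Pairwise results:
  Park vs Vance: Park wins 20–10.
  Park vs Nguyen: Nguyen wins 22–8.
  Vance vs Nguyen: Nguyen wins 21–9.
Copeland scores (wins − losses):
  Park: 1 − 1 = 0
  Vance: 0 − 2 = -2
  Nguyen: 2 − 0 = 2
Nguyen has the best Copeland score.

Nguyen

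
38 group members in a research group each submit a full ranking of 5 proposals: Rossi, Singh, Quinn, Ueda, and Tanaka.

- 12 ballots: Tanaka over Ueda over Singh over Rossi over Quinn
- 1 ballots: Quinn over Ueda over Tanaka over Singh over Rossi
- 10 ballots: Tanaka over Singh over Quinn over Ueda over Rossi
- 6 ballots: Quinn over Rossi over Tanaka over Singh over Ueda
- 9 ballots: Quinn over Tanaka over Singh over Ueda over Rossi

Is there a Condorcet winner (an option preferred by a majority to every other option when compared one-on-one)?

Head-to-head results (38 voters total):
Rossi vs Singh: Singh wins 32–6.
Rossi vs Quinn: Quinn wins 26–12.
Rossi vs Ueda: Ueda wins 32–6.
Rossi vs Tanaka: Tanaka wins 32–6.
Singh vs Quinn: Singh wins 22–16.
Singh vs Ueda: Singh wins 25–13.
Singh vs Tanaka: Tanaka wins 38–0.
Quinn vs Ueda: Quinn wins 26–12.
Quinn vs Tanaka: Tanaka wins 22–16.
Ueda vs Tanaka: Tanaka wins 37–1.
Tanaka beats each rival — Rossi (32–6), Singh (38–0), Quinn (22–16), Ueda (37–1) — so Tanaka is the Condorcet winner.

Yes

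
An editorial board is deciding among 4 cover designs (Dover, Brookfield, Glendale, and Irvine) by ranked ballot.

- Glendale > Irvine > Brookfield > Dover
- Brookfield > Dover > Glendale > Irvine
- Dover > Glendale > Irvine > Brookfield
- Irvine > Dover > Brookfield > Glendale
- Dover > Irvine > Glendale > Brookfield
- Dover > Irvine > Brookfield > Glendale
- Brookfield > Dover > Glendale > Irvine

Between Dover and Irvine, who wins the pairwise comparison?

Ballots ranking Dover above Irvine: 5.
Ballots ranking Irvine above Dover: 2.
Dover wins the head-to-head, 5–2.

Dover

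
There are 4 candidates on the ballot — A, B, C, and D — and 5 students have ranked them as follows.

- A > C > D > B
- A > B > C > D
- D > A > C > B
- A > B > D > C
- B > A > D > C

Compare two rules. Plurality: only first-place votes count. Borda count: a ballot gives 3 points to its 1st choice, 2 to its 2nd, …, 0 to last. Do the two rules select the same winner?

Plurality first-place counts: A 3, B 1, C 0, D 1 → A.
Borda totals: A 13, B 7, C 4, D 6 → A.
The two rules agree on A.

Yes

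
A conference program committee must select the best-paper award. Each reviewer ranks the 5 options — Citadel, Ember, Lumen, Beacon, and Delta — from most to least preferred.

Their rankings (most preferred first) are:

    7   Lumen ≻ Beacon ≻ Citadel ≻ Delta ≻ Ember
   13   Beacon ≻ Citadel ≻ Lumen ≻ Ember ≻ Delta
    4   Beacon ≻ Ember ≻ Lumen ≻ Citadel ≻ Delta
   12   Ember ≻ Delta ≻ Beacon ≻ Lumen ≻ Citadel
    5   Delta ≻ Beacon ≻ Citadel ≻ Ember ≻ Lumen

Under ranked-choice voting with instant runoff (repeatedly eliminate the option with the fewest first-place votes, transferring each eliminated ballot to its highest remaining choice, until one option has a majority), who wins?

Beacon

Round 1: Beacon 17, Ember 12, Lumen 7, Delta 5, Citadel 0. Citadel has the fewest and is eliminated.
Round 2: Beacon 17, Ember 12, Lumen 7, Delta 5. Delta has the fewest and is eliminated.
Round 3: Beacon 22, Ember 12, Lumen 7. Beacon has a majority.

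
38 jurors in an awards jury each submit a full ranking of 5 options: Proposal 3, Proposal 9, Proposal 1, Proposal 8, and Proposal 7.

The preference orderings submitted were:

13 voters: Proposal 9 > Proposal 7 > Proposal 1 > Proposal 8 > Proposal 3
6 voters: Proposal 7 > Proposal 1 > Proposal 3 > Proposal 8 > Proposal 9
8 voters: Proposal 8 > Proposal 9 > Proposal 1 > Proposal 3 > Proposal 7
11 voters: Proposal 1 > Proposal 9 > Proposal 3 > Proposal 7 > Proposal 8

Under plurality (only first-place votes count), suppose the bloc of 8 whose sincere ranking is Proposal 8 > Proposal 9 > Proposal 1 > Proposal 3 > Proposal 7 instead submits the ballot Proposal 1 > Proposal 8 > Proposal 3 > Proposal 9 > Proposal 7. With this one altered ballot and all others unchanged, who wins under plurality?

First-place totals with the altered ballot: Proposal 3 0, Proposal 9 13, Proposal 1 19, Proposal 8 0, Proposal 7 6.
The switch changes the winner from Proposal 9 to Proposal 1.

Proposal 1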